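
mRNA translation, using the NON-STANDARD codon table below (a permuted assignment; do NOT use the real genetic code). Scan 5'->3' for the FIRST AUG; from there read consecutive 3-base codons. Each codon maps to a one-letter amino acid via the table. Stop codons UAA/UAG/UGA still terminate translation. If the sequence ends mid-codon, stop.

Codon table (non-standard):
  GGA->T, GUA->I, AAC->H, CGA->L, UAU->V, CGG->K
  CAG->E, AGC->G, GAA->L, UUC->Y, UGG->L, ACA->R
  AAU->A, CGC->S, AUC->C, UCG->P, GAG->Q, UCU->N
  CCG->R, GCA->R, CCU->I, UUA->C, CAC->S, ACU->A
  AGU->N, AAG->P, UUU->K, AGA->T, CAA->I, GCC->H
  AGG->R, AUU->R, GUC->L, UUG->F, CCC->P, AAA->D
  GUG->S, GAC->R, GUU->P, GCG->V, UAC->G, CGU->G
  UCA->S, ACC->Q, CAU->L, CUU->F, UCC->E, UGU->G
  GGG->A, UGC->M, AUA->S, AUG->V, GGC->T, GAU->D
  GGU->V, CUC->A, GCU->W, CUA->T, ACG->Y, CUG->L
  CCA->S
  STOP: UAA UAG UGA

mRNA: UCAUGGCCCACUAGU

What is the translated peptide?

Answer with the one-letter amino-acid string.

Answer: VHS

Derivation:
start AUG at pos 2
pos 2: AUG -> V; peptide=V
pos 5: GCC -> H; peptide=VH
pos 8: CAC -> S; peptide=VHS
pos 11: UAG -> STOP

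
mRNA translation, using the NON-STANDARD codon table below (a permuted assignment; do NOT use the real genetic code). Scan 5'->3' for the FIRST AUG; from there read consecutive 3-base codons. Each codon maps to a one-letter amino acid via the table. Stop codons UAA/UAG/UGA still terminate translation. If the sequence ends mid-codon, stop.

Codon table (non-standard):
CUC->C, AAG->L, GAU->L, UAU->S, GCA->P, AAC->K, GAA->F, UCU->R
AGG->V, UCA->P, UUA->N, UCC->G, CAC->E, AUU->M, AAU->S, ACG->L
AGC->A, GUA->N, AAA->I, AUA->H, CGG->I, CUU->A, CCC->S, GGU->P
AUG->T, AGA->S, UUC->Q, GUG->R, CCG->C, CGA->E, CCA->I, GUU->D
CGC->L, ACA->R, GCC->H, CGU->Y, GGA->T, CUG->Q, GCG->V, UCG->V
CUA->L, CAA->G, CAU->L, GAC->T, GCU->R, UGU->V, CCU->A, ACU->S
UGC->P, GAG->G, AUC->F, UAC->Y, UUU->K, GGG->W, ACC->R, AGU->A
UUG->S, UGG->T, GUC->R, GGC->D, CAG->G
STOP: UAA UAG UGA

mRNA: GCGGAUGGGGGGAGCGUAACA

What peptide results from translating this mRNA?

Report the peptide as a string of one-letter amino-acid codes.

Answer: TWTV

Derivation:
start AUG at pos 4
pos 4: AUG -> T; peptide=T
pos 7: GGG -> W; peptide=TW
pos 10: GGA -> T; peptide=TWT
pos 13: GCG -> V; peptide=TWTV
pos 16: UAA -> STOP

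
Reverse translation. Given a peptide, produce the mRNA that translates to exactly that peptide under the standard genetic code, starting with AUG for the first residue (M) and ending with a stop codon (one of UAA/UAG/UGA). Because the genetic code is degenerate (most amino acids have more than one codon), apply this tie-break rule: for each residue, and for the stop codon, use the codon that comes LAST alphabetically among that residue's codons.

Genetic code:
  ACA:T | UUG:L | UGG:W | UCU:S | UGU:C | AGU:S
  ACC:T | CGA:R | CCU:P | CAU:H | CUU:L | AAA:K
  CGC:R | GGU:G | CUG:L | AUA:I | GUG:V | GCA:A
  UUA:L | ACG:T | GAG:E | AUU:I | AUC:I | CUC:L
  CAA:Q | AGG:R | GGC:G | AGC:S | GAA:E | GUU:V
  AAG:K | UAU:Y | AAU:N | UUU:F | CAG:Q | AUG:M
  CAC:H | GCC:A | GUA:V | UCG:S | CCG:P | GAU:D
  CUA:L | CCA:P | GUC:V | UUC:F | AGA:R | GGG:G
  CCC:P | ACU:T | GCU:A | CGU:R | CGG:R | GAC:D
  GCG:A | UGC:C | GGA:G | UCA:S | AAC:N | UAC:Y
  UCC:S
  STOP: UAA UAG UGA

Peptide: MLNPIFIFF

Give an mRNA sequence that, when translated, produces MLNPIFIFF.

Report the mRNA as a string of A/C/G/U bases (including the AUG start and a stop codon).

Answer: mRNA: AUGUUGAAUCCUAUUUUUAUUUUUUUUUGA

Derivation:
residue 1: M -> AUG (start codon)
residue 2: L codons sorted = CUA,CUC,CUG,CUU,UUA,UUG -> pick last = UUG
residue 3: N codons sorted = AAC,AAU -> pick last = AAU
residue 4: P codons sorted = CCA,CCC,CCG,CCU -> pick last = CCU
residue 5: I codons sorted = AUA,AUC,AUU -> pick last = AUU
residue 6: F codons sorted = UUC,UUU -> pick last = UUU
residue 7: I codons sorted = AUA,AUC,AUU -> pick last = AUU
residue 8: F codons sorted = UUC,UUU -> pick last = UUU
residue 9: F codons sorted = UUC,UUU -> pick last = UUU
terminator: stop codons sorted = UAA,UAG,UGA -> pick last = UGA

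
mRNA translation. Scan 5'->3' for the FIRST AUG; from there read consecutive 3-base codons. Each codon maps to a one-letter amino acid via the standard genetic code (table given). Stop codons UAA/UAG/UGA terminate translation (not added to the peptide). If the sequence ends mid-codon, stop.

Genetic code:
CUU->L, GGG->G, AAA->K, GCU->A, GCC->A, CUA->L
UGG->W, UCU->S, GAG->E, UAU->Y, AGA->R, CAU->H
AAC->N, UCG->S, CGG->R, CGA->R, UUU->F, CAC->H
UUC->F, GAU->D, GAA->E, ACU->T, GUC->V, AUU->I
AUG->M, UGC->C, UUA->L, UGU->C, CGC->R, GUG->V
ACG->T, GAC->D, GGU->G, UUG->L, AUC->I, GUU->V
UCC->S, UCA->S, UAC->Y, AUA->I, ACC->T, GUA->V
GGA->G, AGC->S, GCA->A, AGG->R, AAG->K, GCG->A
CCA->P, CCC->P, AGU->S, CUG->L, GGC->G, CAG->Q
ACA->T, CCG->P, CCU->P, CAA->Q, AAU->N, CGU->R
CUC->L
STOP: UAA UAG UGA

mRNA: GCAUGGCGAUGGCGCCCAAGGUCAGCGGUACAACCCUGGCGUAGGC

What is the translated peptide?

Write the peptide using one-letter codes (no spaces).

start AUG at pos 2
pos 2: AUG -> M; peptide=M
pos 5: GCG -> A; peptide=MA
pos 8: AUG -> M; peptide=MAM
pos 11: GCG -> A; peptide=MAMA
pos 14: CCC -> P; peptide=MAMAP
pos 17: AAG -> K; peptide=MAMAPK
pos 20: GUC -> V; peptide=MAMAPKV
pos 23: AGC -> S; peptide=MAMAPKVS
pos 26: GGU -> G; peptide=MAMAPKVSG
pos 29: ACA -> T; peptide=MAMAPKVSGT
pos 32: ACC -> T; peptide=MAMAPKVSGTT
pos 35: CUG -> L; peptide=MAMAPKVSGTTL
pos 38: GCG -> A; peptide=MAMAPKVSGTTLA
pos 41: UAG -> STOP

Answer: MAMAPKVSGTTLA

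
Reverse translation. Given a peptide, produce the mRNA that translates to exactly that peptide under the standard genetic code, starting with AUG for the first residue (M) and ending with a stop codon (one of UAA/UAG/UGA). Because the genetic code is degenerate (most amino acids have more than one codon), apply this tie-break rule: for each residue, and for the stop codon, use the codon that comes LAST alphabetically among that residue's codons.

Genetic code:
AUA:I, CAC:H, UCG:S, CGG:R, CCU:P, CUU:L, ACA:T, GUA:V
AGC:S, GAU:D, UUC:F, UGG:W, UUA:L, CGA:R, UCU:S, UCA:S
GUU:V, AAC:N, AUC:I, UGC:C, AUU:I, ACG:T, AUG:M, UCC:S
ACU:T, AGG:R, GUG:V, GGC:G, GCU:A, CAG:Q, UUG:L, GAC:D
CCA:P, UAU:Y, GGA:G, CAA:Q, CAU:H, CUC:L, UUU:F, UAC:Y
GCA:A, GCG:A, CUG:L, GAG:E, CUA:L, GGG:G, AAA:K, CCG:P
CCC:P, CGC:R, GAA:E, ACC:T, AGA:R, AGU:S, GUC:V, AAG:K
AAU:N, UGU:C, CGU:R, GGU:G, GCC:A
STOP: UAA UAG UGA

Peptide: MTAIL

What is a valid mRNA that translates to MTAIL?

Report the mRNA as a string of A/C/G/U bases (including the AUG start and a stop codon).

Answer: mRNA: AUGACUGCUAUUUUGUGA

Derivation:
residue 1: M -> AUG (start codon)
residue 2: T codons sorted = ACA,ACC,ACG,ACU -> pick last = ACU
residue 3: A codons sorted = GCA,GCC,GCG,GCU -> pick last = GCU
residue 4: I codons sorted = AUA,AUC,AUU -> pick last = AUU
residue 5: L codons sorted = CUA,CUC,CUG,CUU,UUA,UUG -> pick last = UUG
terminator: stop codons sorted = UAA,UAG,UGA -> pick last = UGA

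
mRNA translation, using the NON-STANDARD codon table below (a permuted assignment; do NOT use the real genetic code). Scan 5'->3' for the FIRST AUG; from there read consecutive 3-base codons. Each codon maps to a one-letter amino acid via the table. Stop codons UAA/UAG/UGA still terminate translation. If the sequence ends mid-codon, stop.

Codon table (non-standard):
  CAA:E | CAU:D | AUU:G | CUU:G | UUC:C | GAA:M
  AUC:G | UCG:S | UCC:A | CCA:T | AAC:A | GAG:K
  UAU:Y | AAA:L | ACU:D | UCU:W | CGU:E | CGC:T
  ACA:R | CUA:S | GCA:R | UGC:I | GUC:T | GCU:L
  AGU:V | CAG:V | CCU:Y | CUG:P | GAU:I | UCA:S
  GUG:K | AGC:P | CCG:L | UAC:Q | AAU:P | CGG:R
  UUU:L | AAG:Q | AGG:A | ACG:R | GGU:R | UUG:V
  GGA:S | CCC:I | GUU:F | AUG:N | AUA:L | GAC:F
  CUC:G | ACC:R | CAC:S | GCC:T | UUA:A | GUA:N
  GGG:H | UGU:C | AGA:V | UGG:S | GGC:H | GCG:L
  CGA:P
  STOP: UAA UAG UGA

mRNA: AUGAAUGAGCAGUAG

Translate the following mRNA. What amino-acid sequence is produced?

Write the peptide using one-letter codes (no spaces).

Answer: NPKV

Derivation:
start AUG at pos 0
pos 0: AUG -> N; peptide=N
pos 3: AAU -> P; peptide=NP
pos 6: GAG -> K; peptide=NPK
pos 9: CAG -> V; peptide=NPKV
pos 12: UAG -> STOP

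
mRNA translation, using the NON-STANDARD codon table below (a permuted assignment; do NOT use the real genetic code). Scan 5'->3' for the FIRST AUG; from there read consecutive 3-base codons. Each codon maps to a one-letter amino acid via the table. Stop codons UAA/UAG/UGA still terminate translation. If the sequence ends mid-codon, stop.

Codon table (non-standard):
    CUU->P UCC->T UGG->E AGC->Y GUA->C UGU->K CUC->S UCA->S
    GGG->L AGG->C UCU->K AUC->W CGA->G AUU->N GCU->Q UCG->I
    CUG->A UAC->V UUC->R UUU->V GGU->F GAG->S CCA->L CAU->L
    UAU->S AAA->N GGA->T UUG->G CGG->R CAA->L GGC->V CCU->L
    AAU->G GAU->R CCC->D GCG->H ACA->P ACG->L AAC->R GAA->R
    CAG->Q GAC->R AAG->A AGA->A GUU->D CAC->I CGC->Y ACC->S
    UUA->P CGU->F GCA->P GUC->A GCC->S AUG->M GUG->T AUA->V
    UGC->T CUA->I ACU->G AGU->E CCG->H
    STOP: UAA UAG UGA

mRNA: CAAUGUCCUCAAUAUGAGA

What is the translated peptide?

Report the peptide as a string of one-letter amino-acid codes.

start AUG at pos 2
pos 2: AUG -> M; peptide=M
pos 5: UCC -> T; peptide=MT
pos 8: UCA -> S; peptide=MTS
pos 11: AUA -> V; peptide=MTSV
pos 14: UGA -> STOP

Answer: MTSV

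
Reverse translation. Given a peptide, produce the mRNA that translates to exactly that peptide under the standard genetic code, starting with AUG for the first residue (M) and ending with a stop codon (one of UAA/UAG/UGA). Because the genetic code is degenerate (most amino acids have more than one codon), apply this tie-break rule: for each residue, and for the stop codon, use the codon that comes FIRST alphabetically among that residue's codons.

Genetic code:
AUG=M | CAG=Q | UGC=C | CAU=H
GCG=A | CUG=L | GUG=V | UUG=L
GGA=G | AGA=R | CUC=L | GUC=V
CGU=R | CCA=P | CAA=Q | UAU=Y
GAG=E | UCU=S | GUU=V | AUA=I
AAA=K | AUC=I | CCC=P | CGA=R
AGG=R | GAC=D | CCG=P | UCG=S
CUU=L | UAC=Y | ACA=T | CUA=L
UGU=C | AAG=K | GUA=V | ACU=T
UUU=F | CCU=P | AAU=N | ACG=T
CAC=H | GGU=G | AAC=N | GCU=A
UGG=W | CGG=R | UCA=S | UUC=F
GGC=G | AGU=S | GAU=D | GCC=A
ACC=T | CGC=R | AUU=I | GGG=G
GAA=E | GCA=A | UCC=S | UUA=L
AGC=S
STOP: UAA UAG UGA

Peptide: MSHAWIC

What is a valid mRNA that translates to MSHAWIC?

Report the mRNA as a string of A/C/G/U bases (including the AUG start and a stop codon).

Answer: mRNA: AUGAGCCACGCAUGGAUAUGCUAA

Derivation:
residue 1: M -> AUG (start codon)
residue 2: S codons sorted = AGC,AGU,UCA,UCC,UCG,UCU -> pick first = AGC
residue 3: H codons sorted = CAC,CAU -> pick first = CAC
residue 4: A codons sorted = GCA,GCC,GCG,GCU -> pick first = GCA
residue 5: W -> UGG (only codon)
residue 6: I codons sorted = AUA,AUC,AUU -> pick first = AUA
residue 7: C codons sorted = UGC,UGU -> pick first = UGC
terminator: stop codons sorted = UAA,UAG,UGA -> pick first = UAA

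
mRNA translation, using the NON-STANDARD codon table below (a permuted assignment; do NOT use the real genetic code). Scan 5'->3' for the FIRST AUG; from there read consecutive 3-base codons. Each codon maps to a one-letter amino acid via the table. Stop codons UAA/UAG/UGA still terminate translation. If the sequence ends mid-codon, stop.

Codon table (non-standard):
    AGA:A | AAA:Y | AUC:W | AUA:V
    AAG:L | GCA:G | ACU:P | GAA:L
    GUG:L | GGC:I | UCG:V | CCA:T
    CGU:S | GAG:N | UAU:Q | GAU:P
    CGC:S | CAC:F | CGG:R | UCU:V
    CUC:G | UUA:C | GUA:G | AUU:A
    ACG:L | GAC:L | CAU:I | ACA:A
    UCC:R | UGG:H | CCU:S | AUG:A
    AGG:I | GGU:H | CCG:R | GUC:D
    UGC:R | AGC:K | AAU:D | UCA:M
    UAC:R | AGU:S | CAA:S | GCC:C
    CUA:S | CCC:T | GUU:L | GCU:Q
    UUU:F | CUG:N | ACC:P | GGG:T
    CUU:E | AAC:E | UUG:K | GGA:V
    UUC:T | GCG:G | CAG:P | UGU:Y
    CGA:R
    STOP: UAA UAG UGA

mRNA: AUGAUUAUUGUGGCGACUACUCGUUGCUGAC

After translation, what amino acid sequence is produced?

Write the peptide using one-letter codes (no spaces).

Answer: AAALGPPSR

Derivation:
start AUG at pos 0
pos 0: AUG -> A; peptide=A
pos 3: AUU -> A; peptide=AA
pos 6: AUU -> A; peptide=AAA
pos 9: GUG -> L; peptide=AAAL
pos 12: GCG -> G; peptide=AAALG
pos 15: ACU -> P; peptide=AAALGP
pos 18: ACU -> P; peptide=AAALGPP
pos 21: CGU -> S; peptide=AAALGPPS
pos 24: UGC -> R; peptide=AAALGPPSR
pos 27: UGA -> STOP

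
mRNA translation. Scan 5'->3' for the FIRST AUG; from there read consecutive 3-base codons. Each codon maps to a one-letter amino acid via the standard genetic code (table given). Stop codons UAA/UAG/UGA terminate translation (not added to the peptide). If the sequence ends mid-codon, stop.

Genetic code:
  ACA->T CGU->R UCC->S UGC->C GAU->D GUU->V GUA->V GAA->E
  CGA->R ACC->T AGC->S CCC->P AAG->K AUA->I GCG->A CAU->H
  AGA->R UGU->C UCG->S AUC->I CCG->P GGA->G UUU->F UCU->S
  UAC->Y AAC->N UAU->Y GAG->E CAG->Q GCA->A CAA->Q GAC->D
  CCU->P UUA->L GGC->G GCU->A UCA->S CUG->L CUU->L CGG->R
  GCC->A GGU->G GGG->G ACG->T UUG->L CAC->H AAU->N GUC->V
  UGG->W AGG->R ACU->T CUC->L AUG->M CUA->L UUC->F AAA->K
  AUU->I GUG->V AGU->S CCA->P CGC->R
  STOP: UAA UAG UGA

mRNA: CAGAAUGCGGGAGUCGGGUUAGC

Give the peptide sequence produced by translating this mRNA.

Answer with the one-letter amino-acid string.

start AUG at pos 4
pos 4: AUG -> M; peptide=M
pos 7: CGG -> R; peptide=MR
pos 10: GAG -> E; peptide=MRE
pos 13: UCG -> S; peptide=MRES
pos 16: GGU -> G; peptide=MRESG
pos 19: UAG -> STOP

Answer: MRESG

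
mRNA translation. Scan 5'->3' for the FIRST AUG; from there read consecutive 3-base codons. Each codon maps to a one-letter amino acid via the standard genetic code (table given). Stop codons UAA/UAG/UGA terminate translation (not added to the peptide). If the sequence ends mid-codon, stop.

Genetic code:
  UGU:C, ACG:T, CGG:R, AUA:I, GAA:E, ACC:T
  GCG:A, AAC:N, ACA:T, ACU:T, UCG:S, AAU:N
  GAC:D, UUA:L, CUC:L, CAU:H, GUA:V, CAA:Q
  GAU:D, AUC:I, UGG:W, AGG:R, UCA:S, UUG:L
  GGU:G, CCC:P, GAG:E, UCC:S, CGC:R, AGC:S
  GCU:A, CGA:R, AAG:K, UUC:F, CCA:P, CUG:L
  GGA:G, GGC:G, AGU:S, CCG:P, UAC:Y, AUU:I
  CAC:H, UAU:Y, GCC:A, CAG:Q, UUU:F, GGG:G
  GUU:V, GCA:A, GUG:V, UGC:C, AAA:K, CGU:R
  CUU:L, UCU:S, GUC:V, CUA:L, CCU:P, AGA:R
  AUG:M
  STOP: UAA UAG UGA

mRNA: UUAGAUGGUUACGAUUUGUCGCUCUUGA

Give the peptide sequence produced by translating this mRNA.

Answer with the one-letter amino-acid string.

start AUG at pos 4
pos 4: AUG -> M; peptide=M
pos 7: GUU -> V; peptide=MV
pos 10: ACG -> T; peptide=MVT
pos 13: AUU -> I; peptide=MVTI
pos 16: UGU -> C; peptide=MVTIC
pos 19: CGC -> R; peptide=MVTICR
pos 22: UCU -> S; peptide=MVTICRS
pos 25: UGA -> STOP

Answer: MVTICRS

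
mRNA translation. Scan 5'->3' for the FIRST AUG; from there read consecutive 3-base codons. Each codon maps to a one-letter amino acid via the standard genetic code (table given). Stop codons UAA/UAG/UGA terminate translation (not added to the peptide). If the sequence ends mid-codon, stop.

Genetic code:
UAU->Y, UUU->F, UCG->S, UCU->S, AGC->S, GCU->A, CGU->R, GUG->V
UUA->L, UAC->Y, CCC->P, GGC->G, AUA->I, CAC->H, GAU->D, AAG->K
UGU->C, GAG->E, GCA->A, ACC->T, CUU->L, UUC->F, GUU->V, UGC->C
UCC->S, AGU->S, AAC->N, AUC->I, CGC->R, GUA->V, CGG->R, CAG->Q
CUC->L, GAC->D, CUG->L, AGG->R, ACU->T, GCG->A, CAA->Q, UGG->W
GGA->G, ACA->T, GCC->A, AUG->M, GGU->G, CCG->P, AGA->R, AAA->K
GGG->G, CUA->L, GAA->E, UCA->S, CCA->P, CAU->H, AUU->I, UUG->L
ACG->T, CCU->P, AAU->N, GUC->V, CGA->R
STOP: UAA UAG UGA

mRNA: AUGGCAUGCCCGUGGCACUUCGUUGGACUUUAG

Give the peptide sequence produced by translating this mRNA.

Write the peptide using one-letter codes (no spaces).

start AUG at pos 0
pos 0: AUG -> M; peptide=M
pos 3: GCA -> A; peptide=MA
pos 6: UGC -> C; peptide=MAC
pos 9: CCG -> P; peptide=MACP
pos 12: UGG -> W; peptide=MACPW
pos 15: CAC -> H; peptide=MACPWH
pos 18: UUC -> F; peptide=MACPWHF
pos 21: GUU -> V; peptide=MACPWHFV
pos 24: GGA -> G; peptide=MACPWHFVG
pos 27: CUU -> L; peptide=MACPWHFVGL
pos 30: UAG -> STOP

Answer: MACPWHFVGL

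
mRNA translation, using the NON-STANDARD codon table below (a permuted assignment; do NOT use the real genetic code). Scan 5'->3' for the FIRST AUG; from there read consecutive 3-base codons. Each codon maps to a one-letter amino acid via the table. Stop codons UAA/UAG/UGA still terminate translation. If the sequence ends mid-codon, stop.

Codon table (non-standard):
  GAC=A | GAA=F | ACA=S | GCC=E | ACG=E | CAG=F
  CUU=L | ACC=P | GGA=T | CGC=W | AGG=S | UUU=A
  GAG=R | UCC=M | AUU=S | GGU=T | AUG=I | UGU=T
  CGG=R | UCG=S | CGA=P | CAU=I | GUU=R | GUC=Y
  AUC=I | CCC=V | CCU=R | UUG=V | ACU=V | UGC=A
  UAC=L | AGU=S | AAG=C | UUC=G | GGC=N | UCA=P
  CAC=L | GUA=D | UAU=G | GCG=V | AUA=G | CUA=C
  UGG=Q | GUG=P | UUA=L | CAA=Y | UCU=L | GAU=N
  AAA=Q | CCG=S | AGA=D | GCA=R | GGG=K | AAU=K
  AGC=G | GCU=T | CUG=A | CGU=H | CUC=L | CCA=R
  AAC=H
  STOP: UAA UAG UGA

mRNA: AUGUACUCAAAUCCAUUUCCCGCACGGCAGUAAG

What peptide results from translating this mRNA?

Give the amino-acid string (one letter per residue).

Answer: ILPKRAVRRF

Derivation:
start AUG at pos 0
pos 0: AUG -> I; peptide=I
pos 3: UAC -> L; peptide=IL
pos 6: UCA -> P; peptide=ILP
pos 9: AAU -> K; peptide=ILPK
pos 12: CCA -> R; peptide=ILPKR
pos 15: UUU -> A; peptide=ILPKRA
pos 18: CCC -> V; peptide=ILPKRAV
pos 21: GCA -> R; peptide=ILPKRAVR
pos 24: CGG -> R; peptide=ILPKRAVRR
pos 27: CAG -> F; peptide=ILPKRAVRRF
pos 30: UAA -> STOP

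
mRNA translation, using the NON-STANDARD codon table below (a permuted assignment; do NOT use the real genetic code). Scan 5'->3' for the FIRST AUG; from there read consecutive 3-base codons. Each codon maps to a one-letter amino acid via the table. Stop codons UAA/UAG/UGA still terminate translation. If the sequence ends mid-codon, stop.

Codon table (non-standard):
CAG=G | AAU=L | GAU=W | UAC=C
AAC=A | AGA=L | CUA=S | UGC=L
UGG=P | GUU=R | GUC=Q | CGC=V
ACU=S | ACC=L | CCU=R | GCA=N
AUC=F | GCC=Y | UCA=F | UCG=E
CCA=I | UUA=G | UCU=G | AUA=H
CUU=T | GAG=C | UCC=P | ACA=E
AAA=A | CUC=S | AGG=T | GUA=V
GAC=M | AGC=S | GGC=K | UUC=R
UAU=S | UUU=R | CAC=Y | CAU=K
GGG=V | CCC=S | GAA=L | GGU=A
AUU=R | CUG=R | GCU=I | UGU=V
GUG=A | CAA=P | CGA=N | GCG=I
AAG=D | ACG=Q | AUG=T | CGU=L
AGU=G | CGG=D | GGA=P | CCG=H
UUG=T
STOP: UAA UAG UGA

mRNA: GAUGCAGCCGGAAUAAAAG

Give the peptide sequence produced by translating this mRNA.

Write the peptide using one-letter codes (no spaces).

Answer: TGHL

Derivation:
start AUG at pos 1
pos 1: AUG -> T; peptide=T
pos 4: CAG -> G; peptide=TG
pos 7: CCG -> H; peptide=TGH
pos 10: GAA -> L; peptide=TGHL
pos 13: UAA -> STOP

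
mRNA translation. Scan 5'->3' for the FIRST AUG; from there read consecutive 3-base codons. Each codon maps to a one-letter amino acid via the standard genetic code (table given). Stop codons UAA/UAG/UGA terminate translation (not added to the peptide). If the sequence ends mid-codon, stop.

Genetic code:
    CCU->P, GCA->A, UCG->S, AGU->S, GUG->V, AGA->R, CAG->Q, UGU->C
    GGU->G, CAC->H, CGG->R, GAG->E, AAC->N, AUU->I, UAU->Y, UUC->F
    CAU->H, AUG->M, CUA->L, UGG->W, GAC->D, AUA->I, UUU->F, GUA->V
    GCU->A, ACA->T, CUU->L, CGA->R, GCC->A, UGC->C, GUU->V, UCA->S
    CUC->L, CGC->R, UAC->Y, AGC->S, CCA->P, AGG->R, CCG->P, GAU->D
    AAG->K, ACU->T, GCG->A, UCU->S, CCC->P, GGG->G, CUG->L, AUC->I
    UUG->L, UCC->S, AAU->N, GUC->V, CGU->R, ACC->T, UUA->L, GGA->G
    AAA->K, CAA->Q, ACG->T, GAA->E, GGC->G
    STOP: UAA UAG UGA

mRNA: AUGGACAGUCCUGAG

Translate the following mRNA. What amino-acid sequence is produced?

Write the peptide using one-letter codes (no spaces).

Answer: MDSPE

Derivation:
start AUG at pos 0
pos 0: AUG -> M; peptide=M
pos 3: GAC -> D; peptide=MD
pos 6: AGU -> S; peptide=MDS
pos 9: CCU -> P; peptide=MDSP
pos 12: GAG -> E; peptide=MDSPE
pos 15: only 0 nt remain (<3), stop (end of mRNA)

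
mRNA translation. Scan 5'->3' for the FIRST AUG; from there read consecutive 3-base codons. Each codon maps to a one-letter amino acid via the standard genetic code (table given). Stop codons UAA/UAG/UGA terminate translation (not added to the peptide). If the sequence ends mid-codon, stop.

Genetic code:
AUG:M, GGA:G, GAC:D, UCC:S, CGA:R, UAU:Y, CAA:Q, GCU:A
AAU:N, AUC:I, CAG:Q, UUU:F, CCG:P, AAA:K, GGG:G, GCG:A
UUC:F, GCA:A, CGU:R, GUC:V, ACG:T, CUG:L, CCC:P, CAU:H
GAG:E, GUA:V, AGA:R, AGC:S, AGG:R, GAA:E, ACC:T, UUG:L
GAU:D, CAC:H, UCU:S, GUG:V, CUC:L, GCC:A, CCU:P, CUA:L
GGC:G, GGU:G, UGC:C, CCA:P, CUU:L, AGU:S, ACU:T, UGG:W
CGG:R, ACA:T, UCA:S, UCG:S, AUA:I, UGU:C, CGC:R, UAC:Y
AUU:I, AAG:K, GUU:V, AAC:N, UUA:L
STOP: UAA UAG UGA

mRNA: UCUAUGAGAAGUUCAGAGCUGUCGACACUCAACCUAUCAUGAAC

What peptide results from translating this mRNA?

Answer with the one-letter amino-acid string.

start AUG at pos 3
pos 3: AUG -> M; peptide=M
pos 6: AGA -> R; peptide=MR
pos 9: AGU -> S; peptide=MRS
pos 12: UCA -> S; peptide=MRSS
pos 15: GAG -> E; peptide=MRSSE
pos 18: CUG -> L; peptide=MRSSEL
pos 21: UCG -> S; peptide=MRSSELS
pos 24: ACA -> T; peptide=MRSSELST
pos 27: CUC -> L; peptide=MRSSELSTL
pos 30: AAC -> N; peptide=MRSSELSTLN
pos 33: CUA -> L; peptide=MRSSELSTLNL
pos 36: UCA -> S; peptide=MRSSELSTLNLS
pos 39: UGA -> STOP

Answer: MRSSELSTLNLS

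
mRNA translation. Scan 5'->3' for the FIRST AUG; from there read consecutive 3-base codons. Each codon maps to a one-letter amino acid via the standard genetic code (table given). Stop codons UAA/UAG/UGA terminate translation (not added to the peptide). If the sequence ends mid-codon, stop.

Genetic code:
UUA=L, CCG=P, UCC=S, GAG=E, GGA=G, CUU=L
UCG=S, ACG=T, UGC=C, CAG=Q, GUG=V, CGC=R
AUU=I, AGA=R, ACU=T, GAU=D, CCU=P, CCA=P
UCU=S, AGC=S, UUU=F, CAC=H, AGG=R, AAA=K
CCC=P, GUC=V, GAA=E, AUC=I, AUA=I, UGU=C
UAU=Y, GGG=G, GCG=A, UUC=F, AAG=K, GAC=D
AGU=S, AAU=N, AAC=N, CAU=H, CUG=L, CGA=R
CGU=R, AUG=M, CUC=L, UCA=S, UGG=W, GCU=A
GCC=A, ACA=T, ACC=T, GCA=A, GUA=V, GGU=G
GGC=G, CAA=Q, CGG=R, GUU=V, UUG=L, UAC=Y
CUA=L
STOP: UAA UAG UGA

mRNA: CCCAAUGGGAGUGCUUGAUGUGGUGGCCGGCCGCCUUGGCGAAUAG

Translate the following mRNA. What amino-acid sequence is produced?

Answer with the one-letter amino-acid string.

start AUG at pos 4
pos 4: AUG -> M; peptide=M
pos 7: GGA -> G; peptide=MG
pos 10: GUG -> V; peptide=MGV
pos 13: CUU -> L; peptide=MGVL
pos 16: GAU -> D; peptide=MGVLD
pos 19: GUG -> V; peptide=MGVLDV
pos 22: GUG -> V; peptide=MGVLDVV
pos 25: GCC -> A; peptide=MGVLDVVA
pos 28: GGC -> G; peptide=MGVLDVVAG
pos 31: CGC -> R; peptide=MGVLDVVAGR
pos 34: CUU -> L; peptide=MGVLDVVAGRL
pos 37: GGC -> G; peptide=MGVLDVVAGRLG
pos 40: GAA -> E; peptide=MGVLDVVAGRLGE
pos 43: UAG -> STOP

Answer: MGVLDVVAGRLGE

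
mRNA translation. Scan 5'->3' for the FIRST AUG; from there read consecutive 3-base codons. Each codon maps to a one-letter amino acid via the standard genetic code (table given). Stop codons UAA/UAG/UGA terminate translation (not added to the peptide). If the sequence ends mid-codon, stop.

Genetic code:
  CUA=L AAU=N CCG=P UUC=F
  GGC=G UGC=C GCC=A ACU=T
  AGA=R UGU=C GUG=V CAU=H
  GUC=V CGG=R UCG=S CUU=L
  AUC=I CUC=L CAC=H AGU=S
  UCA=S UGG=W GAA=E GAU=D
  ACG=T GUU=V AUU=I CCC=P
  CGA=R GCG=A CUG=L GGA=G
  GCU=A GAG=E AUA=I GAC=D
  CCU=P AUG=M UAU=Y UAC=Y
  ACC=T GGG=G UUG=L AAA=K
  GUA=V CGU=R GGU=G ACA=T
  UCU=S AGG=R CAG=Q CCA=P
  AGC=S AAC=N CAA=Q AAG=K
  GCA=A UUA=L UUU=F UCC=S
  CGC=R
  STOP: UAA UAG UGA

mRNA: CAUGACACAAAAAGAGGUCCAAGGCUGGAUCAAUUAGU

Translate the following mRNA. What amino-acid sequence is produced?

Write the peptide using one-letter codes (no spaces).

start AUG at pos 1
pos 1: AUG -> M; peptide=M
pos 4: ACA -> T; peptide=MT
pos 7: CAA -> Q; peptide=MTQ
pos 10: AAA -> K; peptide=MTQK
pos 13: GAG -> E; peptide=MTQKE
pos 16: GUC -> V; peptide=MTQKEV
pos 19: CAA -> Q; peptide=MTQKEVQ
pos 22: GGC -> G; peptide=MTQKEVQG
pos 25: UGG -> W; peptide=MTQKEVQGW
pos 28: AUC -> I; peptide=MTQKEVQGWI
pos 31: AAU -> N; peptide=MTQKEVQGWIN
pos 34: UAG -> STOP

Answer: MTQKEVQGWIN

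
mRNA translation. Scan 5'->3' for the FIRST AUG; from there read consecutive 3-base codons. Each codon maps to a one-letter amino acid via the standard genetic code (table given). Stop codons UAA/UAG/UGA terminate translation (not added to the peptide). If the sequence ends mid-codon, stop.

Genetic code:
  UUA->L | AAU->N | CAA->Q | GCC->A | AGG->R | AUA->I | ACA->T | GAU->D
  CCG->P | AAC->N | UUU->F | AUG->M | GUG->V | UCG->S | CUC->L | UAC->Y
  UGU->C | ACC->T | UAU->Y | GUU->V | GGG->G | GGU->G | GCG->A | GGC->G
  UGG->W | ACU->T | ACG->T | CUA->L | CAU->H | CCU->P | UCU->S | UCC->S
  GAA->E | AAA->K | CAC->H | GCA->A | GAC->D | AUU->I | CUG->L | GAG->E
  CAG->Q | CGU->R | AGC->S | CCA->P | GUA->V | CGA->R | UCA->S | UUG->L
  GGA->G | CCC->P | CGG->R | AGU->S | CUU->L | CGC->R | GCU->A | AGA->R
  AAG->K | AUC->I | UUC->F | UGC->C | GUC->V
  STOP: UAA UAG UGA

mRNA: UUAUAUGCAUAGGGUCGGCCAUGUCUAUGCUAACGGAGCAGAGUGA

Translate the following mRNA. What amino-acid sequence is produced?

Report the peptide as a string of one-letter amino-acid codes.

Answer: MHRVGHVYANGAE

Derivation:
start AUG at pos 4
pos 4: AUG -> M; peptide=M
pos 7: CAU -> H; peptide=MH
pos 10: AGG -> R; peptide=MHR
pos 13: GUC -> V; peptide=MHRV
pos 16: GGC -> G; peptide=MHRVG
pos 19: CAU -> H; peptide=MHRVGH
pos 22: GUC -> V; peptide=MHRVGHV
pos 25: UAU -> Y; peptide=MHRVGHVY
pos 28: GCU -> A; peptide=MHRVGHVYA
pos 31: AAC -> N; peptide=MHRVGHVYAN
pos 34: GGA -> G; peptide=MHRVGHVYANG
pos 37: GCA -> A; peptide=MHRVGHVYANGA
pos 40: GAG -> E; peptide=MHRVGHVYANGAE
pos 43: UGA -> STOP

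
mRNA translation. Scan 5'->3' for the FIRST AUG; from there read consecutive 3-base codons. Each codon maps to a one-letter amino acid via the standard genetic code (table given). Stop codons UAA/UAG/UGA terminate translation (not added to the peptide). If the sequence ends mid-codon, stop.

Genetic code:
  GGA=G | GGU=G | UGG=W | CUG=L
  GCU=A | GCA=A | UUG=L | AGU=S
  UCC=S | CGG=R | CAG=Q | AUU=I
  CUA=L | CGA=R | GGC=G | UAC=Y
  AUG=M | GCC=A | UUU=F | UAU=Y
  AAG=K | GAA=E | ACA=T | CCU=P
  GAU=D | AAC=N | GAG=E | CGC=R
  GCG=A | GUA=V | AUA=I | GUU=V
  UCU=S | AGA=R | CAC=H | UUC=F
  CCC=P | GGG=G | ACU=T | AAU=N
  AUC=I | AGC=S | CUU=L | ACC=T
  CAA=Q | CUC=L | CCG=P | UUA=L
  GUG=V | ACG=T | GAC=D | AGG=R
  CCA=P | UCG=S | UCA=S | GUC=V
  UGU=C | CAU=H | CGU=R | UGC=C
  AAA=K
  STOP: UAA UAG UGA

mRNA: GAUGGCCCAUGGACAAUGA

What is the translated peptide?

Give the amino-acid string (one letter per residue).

start AUG at pos 1
pos 1: AUG -> M; peptide=M
pos 4: GCC -> A; peptide=MA
pos 7: CAU -> H; peptide=MAH
pos 10: GGA -> G; peptide=MAHG
pos 13: CAA -> Q; peptide=MAHGQ
pos 16: UGA -> STOP

Answer: MAHGQ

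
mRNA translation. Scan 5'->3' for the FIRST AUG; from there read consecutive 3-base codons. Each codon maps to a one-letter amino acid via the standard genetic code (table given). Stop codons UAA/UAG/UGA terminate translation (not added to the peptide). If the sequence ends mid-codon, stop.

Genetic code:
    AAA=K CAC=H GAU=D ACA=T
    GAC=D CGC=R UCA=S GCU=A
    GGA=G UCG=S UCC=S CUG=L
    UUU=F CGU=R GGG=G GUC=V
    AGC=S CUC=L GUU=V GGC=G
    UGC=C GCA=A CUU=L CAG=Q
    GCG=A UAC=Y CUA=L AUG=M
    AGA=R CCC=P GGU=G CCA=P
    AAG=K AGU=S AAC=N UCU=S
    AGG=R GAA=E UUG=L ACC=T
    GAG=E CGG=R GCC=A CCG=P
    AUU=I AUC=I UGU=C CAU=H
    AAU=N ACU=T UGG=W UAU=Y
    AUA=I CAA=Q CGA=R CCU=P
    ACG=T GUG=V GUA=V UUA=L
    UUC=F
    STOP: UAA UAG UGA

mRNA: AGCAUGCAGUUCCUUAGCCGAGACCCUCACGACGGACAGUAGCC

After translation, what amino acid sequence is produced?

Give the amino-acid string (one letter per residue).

Answer: MQFLSRDPHDGQ

Derivation:
start AUG at pos 3
pos 3: AUG -> M; peptide=M
pos 6: CAG -> Q; peptide=MQ
pos 9: UUC -> F; peptide=MQF
pos 12: CUU -> L; peptide=MQFL
pos 15: AGC -> S; peptide=MQFLS
pos 18: CGA -> R; peptide=MQFLSR
pos 21: GAC -> D; peptide=MQFLSRD
pos 24: CCU -> P; peptide=MQFLSRDP
pos 27: CAC -> H; peptide=MQFLSRDPH
pos 30: GAC -> D; peptide=MQFLSRDPHD
pos 33: GGA -> G; peptide=MQFLSRDPHDG
pos 36: CAG -> Q; peptide=MQFLSRDPHDGQ
pos 39: UAG -> STOP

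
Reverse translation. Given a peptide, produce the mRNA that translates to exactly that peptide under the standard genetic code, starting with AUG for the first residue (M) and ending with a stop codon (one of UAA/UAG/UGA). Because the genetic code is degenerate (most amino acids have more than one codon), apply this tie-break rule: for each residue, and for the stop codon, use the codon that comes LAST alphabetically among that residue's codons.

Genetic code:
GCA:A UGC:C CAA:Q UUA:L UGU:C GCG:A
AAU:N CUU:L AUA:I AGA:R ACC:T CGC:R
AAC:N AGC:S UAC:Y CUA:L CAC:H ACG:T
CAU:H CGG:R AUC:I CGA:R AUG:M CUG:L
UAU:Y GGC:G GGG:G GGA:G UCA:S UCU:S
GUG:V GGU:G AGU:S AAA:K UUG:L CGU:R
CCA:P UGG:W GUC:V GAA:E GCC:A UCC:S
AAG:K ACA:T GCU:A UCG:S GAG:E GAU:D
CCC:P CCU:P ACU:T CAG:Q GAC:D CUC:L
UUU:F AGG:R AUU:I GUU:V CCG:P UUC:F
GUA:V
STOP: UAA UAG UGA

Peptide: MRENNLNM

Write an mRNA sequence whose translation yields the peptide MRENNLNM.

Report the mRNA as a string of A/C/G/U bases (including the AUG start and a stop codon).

Answer: mRNA: AUGCGUGAGAAUAAUUUGAAUAUGUGA

Derivation:
residue 1: M -> AUG (start codon)
residue 2: R codons sorted = AGA,AGG,CGA,CGC,CGG,CGU -> pick last = CGU
residue 3: E codons sorted = GAA,GAG -> pick last = GAG
residue 4: N codons sorted = AAC,AAU -> pick last = AAU
residue 5: N codons sorted = AAC,AAU -> pick last = AAU
residue 6: L codons sorted = CUA,CUC,CUG,CUU,UUA,UUG -> pick last = UUG
residue 7: N codons sorted = AAC,AAU -> pick last = AAU
residue 8: M -> AUG (only codon)
terminator: stop codons sorted = UAA,UAG,UGA -> pick last = UGA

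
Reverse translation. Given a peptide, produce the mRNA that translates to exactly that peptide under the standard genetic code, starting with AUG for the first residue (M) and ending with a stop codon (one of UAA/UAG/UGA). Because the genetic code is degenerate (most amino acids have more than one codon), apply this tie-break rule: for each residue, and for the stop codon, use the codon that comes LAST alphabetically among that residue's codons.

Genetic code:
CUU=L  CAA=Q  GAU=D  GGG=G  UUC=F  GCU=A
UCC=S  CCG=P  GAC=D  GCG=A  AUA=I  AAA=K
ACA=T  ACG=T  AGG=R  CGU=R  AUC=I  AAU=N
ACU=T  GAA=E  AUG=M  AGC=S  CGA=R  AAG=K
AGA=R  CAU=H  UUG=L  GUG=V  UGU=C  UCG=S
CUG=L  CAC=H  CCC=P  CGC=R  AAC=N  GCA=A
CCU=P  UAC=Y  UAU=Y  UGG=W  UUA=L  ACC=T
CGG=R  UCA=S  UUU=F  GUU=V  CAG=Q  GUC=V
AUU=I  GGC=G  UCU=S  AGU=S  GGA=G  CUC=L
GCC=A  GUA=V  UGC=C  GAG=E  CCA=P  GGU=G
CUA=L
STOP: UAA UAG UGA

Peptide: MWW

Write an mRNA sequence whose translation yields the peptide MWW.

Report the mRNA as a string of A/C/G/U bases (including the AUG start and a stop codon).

residue 1: M -> AUG (start codon)
residue 2: W -> UGG (only codon)
residue 3: W -> UGG (only codon)
terminator: stop codons sorted = UAA,UAG,UGA -> pick last = UGA

Answer: mRNA: AUGUGGUGGUGA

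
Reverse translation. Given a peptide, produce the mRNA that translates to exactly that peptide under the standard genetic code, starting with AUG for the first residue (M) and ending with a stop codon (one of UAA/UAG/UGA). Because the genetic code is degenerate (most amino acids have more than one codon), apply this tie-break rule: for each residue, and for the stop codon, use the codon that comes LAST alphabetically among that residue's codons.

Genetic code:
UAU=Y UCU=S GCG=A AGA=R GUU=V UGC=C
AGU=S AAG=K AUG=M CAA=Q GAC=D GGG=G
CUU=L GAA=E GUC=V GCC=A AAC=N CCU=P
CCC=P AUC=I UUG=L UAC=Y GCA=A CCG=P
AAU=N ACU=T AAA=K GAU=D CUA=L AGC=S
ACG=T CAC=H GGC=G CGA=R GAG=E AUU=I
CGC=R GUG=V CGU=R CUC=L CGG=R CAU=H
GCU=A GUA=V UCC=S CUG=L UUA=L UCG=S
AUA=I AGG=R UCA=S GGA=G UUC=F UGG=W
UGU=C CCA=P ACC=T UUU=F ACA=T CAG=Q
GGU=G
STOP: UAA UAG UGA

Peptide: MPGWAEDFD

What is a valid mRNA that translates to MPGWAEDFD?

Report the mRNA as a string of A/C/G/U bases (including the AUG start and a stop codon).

residue 1: M -> AUG (start codon)
residue 2: P codons sorted = CCA,CCC,CCG,CCU -> pick last = CCU
residue 3: G codons sorted = GGA,GGC,GGG,GGU -> pick last = GGU
residue 4: W -> UGG (only codon)
residue 5: A codons sorted = GCA,GCC,GCG,GCU -> pick last = GCU
residue 6: E codons sorted = GAA,GAG -> pick last = GAG
residue 7: D codons sorted = GAC,GAU -> pick last = GAU
residue 8: F codons sorted = UUC,UUU -> pick last = UUU
residue 9: D codons sorted = GAC,GAU -> pick last = GAU
terminator: stop codons sorted = UAA,UAG,UGA -> pick last = UGA

Answer: mRNA: AUGCCUGGUUGGGCUGAGGAUUUUGAUUGA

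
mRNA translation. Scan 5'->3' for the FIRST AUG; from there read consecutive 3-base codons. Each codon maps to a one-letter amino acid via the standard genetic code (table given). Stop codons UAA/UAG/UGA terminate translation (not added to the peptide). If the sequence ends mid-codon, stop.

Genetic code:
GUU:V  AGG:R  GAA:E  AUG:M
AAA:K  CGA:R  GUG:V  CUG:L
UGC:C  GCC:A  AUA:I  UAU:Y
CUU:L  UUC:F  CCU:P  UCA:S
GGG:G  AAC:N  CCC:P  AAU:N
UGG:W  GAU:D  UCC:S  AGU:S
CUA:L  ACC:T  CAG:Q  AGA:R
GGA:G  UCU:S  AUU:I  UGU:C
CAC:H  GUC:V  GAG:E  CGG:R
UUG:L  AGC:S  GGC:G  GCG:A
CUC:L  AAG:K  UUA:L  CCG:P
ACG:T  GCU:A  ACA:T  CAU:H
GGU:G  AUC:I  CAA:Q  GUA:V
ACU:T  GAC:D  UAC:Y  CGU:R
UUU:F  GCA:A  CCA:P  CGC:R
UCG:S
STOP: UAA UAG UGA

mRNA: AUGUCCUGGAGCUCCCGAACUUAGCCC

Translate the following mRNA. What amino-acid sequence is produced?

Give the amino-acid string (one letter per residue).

start AUG at pos 0
pos 0: AUG -> M; peptide=M
pos 3: UCC -> S; peptide=MS
pos 6: UGG -> W; peptide=MSW
pos 9: AGC -> S; peptide=MSWS
pos 12: UCC -> S; peptide=MSWSS
pos 15: CGA -> R; peptide=MSWSSR
pos 18: ACU -> T; peptide=MSWSSRT
pos 21: UAG -> STOP

Answer: MSWSSRT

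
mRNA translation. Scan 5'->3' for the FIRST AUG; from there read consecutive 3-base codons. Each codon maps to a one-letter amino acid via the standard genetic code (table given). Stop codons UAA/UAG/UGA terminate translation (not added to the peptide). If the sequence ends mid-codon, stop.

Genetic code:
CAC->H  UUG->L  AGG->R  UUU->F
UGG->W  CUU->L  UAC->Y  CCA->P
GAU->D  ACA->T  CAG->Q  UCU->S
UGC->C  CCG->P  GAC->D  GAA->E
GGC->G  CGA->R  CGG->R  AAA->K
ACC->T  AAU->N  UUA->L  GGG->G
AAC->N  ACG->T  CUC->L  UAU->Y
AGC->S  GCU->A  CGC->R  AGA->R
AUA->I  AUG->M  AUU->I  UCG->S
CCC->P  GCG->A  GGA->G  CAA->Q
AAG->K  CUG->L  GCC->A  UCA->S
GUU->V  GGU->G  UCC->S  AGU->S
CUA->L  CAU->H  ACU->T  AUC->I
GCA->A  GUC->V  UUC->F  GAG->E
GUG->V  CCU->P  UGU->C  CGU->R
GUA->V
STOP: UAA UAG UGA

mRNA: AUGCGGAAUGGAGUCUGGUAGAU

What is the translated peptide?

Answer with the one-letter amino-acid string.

start AUG at pos 0
pos 0: AUG -> M; peptide=M
pos 3: CGG -> R; peptide=MR
pos 6: AAU -> N; peptide=MRN
pos 9: GGA -> G; peptide=MRNG
pos 12: GUC -> V; peptide=MRNGV
pos 15: UGG -> W; peptide=MRNGVW
pos 18: UAG -> STOP

Answer: MRNGVW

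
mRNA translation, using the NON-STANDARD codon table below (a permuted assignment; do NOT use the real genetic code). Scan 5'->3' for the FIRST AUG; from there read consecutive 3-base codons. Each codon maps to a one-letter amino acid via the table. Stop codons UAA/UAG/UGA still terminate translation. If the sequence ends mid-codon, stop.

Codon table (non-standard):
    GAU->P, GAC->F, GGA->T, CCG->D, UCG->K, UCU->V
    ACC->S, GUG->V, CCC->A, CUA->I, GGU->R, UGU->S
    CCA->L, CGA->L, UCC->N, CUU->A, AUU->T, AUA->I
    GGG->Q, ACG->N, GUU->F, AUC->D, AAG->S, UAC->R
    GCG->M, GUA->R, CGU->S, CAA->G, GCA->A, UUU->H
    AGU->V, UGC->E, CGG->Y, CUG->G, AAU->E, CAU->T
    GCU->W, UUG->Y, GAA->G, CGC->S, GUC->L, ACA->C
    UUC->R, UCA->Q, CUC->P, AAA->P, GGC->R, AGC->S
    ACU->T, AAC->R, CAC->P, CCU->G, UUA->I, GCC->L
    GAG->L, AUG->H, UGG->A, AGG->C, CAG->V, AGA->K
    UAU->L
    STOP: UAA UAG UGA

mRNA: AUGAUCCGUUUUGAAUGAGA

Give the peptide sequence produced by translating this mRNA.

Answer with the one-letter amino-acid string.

Answer: HDSHG

Derivation:
start AUG at pos 0
pos 0: AUG -> H; peptide=H
pos 3: AUC -> D; peptide=HD
pos 6: CGU -> S; peptide=HDS
pos 9: UUU -> H; peptide=HDSH
pos 12: GAA -> G; peptide=HDSHG
pos 15: UGA -> STOP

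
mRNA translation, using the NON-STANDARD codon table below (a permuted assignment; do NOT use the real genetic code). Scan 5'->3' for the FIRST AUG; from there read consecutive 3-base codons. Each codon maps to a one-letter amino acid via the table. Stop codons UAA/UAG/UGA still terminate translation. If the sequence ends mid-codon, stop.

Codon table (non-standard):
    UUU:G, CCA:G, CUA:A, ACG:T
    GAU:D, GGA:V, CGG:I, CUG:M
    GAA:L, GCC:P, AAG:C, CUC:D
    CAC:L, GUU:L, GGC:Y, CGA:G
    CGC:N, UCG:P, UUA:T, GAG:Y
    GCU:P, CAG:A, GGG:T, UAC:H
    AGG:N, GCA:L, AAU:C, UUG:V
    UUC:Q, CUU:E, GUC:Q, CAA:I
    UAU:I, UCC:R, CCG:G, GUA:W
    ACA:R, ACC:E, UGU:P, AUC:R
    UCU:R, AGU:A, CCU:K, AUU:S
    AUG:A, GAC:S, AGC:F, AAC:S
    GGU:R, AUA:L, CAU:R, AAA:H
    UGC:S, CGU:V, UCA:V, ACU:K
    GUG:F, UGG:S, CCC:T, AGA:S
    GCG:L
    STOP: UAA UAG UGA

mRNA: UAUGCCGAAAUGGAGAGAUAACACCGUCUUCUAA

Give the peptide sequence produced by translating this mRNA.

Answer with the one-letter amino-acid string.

start AUG at pos 1
pos 1: AUG -> A; peptide=A
pos 4: CCG -> G; peptide=AG
pos 7: AAA -> H; peptide=AGH
pos 10: UGG -> S; peptide=AGHS
pos 13: AGA -> S; peptide=AGHSS
pos 16: GAU -> D; peptide=AGHSSD
pos 19: AAC -> S; peptide=AGHSSDS
pos 22: ACC -> E; peptide=AGHSSDSE
pos 25: GUC -> Q; peptide=AGHSSDSEQ
pos 28: UUC -> Q; peptide=AGHSSDSEQQ
pos 31: UAA -> STOP

Answer: AGHSSDSEQQ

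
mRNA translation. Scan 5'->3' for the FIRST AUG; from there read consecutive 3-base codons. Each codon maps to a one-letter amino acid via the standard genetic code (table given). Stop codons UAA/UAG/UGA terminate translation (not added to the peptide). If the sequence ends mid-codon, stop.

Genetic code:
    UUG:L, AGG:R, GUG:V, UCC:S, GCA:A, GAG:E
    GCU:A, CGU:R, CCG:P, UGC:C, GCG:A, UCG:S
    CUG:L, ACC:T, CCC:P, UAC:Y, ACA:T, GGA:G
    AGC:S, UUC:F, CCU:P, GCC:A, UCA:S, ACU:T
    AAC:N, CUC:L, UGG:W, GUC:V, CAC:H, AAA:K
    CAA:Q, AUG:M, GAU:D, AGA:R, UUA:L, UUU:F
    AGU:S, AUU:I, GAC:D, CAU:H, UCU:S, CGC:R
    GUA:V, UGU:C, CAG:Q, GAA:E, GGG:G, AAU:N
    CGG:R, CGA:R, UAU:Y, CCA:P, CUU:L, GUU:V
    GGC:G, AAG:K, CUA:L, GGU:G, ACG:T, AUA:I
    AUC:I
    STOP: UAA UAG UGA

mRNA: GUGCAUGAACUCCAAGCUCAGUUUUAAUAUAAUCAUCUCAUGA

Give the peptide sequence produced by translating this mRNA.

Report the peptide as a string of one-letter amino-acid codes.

Answer: MNSKLSFNIIIS

Derivation:
start AUG at pos 4
pos 4: AUG -> M; peptide=M
pos 7: AAC -> N; peptide=MN
pos 10: UCC -> S; peptide=MNS
pos 13: AAG -> K; peptide=MNSK
pos 16: CUC -> L; peptide=MNSKL
pos 19: AGU -> S; peptide=MNSKLS
pos 22: UUU -> F; peptide=MNSKLSF
pos 25: AAU -> N; peptide=MNSKLSFN
pos 28: AUA -> I; peptide=MNSKLSFNI
pos 31: AUC -> I; peptide=MNSKLSFNII
pos 34: AUC -> I; peptide=MNSKLSFNIII
pos 37: UCA -> S; peptide=MNSKLSFNIIIS
pos 40: UGA -> STOP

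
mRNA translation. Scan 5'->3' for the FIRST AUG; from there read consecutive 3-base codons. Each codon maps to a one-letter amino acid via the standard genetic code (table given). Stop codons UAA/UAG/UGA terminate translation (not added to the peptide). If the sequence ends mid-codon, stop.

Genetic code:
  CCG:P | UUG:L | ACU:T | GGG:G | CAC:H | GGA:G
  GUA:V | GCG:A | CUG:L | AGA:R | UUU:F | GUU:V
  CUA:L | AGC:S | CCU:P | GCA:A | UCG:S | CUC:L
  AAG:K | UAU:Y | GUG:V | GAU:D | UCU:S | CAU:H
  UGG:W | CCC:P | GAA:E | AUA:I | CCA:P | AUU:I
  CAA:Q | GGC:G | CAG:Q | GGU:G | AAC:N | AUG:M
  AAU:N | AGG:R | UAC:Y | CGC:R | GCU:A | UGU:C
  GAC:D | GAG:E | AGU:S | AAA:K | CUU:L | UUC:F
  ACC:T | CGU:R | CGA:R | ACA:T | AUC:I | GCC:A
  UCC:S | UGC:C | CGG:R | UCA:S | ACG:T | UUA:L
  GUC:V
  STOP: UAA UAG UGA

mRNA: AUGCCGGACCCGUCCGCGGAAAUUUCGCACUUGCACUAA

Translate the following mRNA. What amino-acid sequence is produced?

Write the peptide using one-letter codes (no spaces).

Answer: MPDPSAEISHLH

Derivation:
start AUG at pos 0
pos 0: AUG -> M; peptide=M
pos 3: CCG -> P; peptide=MP
pos 6: GAC -> D; peptide=MPD
pos 9: CCG -> P; peptide=MPDP
pos 12: UCC -> S; peptide=MPDPS
pos 15: GCG -> A; peptide=MPDPSA
pos 18: GAA -> E; peptide=MPDPSAE
pos 21: AUU -> I; peptide=MPDPSAEI
pos 24: UCG -> S; peptide=MPDPSAEIS
pos 27: CAC -> H; peptide=MPDPSAEISH
pos 30: UUG -> L; peptide=MPDPSAEISHL
pos 33: CAC -> H; peptide=MPDPSAEISHLH
pos 36: UAA -> STOP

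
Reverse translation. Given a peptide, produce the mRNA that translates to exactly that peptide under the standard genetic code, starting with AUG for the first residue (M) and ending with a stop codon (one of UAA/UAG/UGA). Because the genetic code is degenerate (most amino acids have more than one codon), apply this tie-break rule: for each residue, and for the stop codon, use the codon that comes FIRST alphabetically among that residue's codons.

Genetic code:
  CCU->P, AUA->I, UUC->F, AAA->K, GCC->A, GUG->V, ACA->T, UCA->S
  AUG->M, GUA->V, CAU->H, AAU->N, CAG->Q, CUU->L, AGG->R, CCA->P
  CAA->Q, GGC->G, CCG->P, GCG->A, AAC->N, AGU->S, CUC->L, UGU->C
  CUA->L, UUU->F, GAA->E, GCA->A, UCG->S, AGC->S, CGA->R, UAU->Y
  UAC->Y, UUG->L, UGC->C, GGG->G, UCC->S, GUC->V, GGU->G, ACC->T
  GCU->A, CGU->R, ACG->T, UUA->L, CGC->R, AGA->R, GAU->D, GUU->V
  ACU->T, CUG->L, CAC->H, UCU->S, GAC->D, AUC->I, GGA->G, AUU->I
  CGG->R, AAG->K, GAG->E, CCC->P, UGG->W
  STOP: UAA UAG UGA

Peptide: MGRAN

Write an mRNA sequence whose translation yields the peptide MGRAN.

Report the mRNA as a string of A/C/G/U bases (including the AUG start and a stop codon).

Answer: mRNA: AUGGGAAGAGCAAACUAA

Derivation:
residue 1: M -> AUG (start codon)
residue 2: G codons sorted = GGA,GGC,GGG,GGU -> pick first = GGA
residue 3: R codons sorted = AGA,AGG,CGA,CGC,CGG,CGU -> pick first = AGA
residue 4: A codons sorted = GCA,GCC,GCG,GCU -> pick first = GCA
residue 5: N codons sorted = AAC,AAU -> pick first = AAC
terminator: stop codons sorted = UAA,UAG,UGA -> pick first = UAA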